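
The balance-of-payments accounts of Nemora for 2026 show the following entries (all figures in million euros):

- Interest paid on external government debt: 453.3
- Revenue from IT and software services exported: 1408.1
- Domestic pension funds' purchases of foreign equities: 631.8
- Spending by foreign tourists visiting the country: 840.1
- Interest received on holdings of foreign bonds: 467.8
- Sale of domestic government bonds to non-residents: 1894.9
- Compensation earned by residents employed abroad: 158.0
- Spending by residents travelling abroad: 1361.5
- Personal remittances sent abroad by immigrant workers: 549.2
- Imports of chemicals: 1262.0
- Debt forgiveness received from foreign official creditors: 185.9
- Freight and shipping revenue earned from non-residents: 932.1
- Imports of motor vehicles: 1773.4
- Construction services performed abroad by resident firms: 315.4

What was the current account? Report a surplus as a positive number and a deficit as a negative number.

-1277.9

Goods: -1262.0 - 1773.4 = -3035.4
Services: 315.4 + 840.1 + 1408.1 + 932.1 - 1361.5 = 2134.2
Primary income: 467.8 + 158.0 - 453.3 = 172.5
Secondary income: -549.2
Current account = (-3035.4) + 2134.2 + 172.5 + (-549.2) = -1277.9
(Excluded from the current account — financial account: domestic pension funds' purchases of foreign equities 631.8, sale of domestic government bonds to non-residents 1894.9; capital account: debt forgiveness received from foreign official creditors 185.9.)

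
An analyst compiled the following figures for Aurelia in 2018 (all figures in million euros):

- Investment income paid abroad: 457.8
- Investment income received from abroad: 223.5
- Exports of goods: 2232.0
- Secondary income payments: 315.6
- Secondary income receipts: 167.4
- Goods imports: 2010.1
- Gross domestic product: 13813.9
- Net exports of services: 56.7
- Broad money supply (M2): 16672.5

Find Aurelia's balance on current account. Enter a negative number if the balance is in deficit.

Goods balance = 2232.0 - 2010.1 = 221.9
Services balance = 56.7
Trade balance (goods + services) = 221.9 + 56.7 = 278.6
Net primary income = 223.5 - 457.8 = -234.3
Net secondary income = 167.4 - 315.6 = -148.2
Current account = 278.6 + (-234.3) + (-148.2) = -103.9

-103.9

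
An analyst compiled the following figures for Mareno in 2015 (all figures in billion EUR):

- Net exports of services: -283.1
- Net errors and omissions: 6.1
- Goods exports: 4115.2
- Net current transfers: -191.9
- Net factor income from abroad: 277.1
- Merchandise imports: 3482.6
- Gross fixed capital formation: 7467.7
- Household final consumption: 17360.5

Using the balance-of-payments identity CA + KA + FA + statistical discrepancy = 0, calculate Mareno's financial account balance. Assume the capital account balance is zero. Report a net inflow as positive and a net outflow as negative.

-440.8

Goods balance = 4115.2 - 3482.6 = 632.6
Services balance = -283.1
Trade balance (goods + services) = 632.6 + (-283.1) = 349.5
Net primary income = 277.1
Net secondary income = -191.9
Current account = 349.5 + 277.1 + (-191.9) = 434.7
Financial account = -(434.7 + 6.1) = -440.8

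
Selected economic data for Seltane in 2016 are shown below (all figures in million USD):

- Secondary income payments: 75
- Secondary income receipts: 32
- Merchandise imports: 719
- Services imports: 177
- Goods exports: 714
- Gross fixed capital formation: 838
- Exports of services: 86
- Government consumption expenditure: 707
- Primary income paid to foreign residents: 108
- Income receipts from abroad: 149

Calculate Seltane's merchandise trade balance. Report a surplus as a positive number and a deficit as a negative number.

-5

Goods balance = 714 - 719 = -5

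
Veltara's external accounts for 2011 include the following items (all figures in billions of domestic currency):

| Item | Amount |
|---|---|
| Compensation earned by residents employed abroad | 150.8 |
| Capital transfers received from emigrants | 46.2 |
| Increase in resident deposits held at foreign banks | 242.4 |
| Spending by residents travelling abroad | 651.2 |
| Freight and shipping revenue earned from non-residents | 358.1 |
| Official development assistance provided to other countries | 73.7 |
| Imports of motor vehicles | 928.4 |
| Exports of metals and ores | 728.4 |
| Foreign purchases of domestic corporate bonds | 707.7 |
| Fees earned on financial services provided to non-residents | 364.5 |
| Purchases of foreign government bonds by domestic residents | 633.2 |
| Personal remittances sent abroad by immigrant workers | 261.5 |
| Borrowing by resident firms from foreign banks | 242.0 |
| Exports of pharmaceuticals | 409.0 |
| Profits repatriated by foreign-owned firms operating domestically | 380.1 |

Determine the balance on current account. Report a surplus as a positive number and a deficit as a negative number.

-284.1

Goods: 409.0 + 728.4 - 928.4 = 209.0
Services: -651.2 + 364.5 + 358.1 = 71.4
Primary income: 150.8 - 380.1 = -229.3
Secondary income: -261.5 - 73.7 = -335.2
Current account = 209.0 + 71.4 + (-229.3) + (-335.2) = -284.1
(Excluded from the current account — capital account: capital transfers received from emigrants 46.2; financial account: increase in resident deposits held at foreign banks 242.4, foreign purchases of domestic corporate bonds 707.7, purchases of foreign government bonds by domestic residents 633.2, borrowing by resident firms from foreign banks 242.0.)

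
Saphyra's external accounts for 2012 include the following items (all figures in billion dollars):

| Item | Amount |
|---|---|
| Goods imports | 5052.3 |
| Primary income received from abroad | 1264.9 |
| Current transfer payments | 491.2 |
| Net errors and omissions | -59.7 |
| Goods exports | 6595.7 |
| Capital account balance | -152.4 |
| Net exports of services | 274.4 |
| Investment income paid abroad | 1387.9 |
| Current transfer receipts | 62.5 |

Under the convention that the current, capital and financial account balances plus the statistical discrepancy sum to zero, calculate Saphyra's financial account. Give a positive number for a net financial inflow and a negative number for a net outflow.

-1054.0

Goods balance = 6595.7 - 5052.3 = 1543.4
Services balance = 274.4
Trade balance (goods + services) = 1543.4 + 274.4 = 1817.8
Net primary income = 1264.9 - 1387.9 = -123.0
Net secondary income = 62.5 - 491.2 = -428.7
Current account = 1817.8 + (-123.0) + (-428.7) = 1266.1
Financial account = -(1266.1 + (-152.4) + (-59.7)) = -1054.0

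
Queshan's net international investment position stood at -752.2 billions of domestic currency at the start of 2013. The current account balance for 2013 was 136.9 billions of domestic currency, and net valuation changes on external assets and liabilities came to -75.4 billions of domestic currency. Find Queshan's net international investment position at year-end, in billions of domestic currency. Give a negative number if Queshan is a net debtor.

-690.7

Change in NIIP = current account + net valuation change = 136.9 + (-75.4) = 61.5
End-of-year NIIP = -752.2 + 61.5 = -690.7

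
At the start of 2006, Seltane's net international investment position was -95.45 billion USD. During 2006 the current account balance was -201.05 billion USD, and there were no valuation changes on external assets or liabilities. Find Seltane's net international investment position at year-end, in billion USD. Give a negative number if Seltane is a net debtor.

-296.50

With no valuation effects, change in NIIP = current account = -201.05
End-of-year NIIP = -95.45 + (-201.05) = -296.50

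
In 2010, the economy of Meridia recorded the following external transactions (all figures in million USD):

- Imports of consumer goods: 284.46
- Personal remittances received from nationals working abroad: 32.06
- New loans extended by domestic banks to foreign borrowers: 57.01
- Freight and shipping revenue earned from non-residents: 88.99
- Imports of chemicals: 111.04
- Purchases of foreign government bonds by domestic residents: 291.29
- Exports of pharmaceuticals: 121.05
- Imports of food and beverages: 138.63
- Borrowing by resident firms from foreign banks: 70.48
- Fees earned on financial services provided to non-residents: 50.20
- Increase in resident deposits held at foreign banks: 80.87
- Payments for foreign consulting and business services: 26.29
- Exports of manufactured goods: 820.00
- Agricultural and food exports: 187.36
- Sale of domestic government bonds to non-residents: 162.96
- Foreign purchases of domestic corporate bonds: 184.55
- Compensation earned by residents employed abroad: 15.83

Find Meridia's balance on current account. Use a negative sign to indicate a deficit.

Goods: -111.04 - 138.63 + 187.36 + 121.05 - 284.46 + 820.00 = 594.28
Services: 50.20 + 88.99 - 26.29 = 112.90
Primary income: 15.83
Secondary income: 32.06
Current account = 594.28 + 112.90 + 15.83 + 32.06 = 755.07
(Excluded from the current account — financial account: new loans extended by domestic banks to foreign borrowers 57.01, purchases of foreign government bonds by domestic residents 291.29, borrowing by resident firms from foreign banks 70.48, increase in resident deposits held at foreign banks 80.87, sale of domestic government bonds to non-residents 162.96, foreign purchases of domestic corporate bonds 184.55.)

755.07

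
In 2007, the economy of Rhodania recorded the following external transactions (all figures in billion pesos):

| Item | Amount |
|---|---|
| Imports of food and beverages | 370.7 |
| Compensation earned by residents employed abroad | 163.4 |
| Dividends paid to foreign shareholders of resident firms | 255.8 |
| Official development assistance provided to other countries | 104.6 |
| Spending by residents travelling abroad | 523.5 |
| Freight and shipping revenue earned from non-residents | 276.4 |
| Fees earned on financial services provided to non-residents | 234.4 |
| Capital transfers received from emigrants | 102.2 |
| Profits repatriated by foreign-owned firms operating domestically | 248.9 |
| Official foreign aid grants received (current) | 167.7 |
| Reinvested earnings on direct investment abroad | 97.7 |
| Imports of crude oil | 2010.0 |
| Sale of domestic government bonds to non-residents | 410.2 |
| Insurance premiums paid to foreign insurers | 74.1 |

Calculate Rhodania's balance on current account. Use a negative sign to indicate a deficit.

Goods: -370.7 - 2010.0 = -2380.7
Services: 276.4 + 234.4 - 74.1 - 523.5 = -86.8
Primary income: 97.7 - 248.9 - 255.8 + 163.4 = -243.6
Secondary income: -104.6 + 167.7 = 63.1
Current account = (-2380.7) + (-86.8) + (-243.6) + 63.1 = -2648.0
(Excluded from the current account — capital account: capital transfers received from emigrants 102.2; financial account: sale of domestic government bonds to non-residents 410.2.)

-2648.0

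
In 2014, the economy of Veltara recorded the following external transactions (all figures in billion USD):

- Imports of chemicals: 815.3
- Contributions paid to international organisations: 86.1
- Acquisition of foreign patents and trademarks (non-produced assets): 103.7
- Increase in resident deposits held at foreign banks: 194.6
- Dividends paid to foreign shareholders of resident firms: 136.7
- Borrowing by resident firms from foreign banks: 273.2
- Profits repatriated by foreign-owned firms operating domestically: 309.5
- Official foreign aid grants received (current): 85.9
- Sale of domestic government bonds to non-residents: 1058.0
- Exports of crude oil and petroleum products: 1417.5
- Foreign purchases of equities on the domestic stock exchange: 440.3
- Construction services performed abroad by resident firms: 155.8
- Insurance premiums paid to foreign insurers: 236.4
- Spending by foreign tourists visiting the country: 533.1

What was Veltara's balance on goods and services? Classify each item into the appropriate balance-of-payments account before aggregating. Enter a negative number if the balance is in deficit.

Goods: 1417.5 - 815.3 = 602.2
Services: 533.1 + 155.8 - 236.4 = 452.5
Trade balance = 602.2 + 452.5 = 1054.7
(Excluded from the trade balance — secondary income: contributions paid to international organisations 86.1, official foreign aid grants received (current) 85.9; capital account: acquisition of foreign patents and trademarks (non-produced assets) 103.7; financial account: increase in resident deposits held at foreign banks 194.6, borrowing by resident firms from foreign banks 273.2, sale of domestic government bonds to non-residents 1058.0, foreign purchases of equities on the domestic stock exchange 440.3; primary income: dividends paid to foreign shareholders of resident firms 136.7, profits repatriated by foreign-owned firms operating domestically 309.5.)

1054.7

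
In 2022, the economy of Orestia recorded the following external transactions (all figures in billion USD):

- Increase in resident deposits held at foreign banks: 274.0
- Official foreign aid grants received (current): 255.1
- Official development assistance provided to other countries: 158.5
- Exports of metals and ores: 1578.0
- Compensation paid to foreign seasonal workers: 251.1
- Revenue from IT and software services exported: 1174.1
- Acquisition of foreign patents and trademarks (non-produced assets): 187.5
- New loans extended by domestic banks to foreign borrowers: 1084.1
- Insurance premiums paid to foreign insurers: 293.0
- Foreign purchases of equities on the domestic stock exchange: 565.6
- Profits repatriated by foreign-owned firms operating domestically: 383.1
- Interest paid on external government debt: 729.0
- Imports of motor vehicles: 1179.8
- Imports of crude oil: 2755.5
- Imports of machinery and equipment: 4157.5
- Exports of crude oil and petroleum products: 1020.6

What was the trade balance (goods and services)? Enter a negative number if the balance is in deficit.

-4613.1

Goods: -4157.5 - 1179.8 - 2755.5 + 1020.6 + 1578.0 = -5494.2
Services: 1174.1 - 293.0 = 881.1
Trade balance = -5494.2 + 881.1 = -4613.1
(Excluded from the trade balance — financial account: increase in resident deposits held at foreign banks 274.0, new loans extended by domestic banks to foreign borrowers 1084.1, foreign purchases of equities on the domestic stock exchange 565.6; secondary income: official foreign aid grants received (current) 255.1, official development assistance provided to other countries 158.5; primary income: compensation paid to foreign seasonal workers 251.1, profits repatriated by foreign-owned firms operating domestically 383.1, interest paid on external government debt 729.0; capital account: acquisition of foreign patents and trademarks (non-produced assets) 187.5.)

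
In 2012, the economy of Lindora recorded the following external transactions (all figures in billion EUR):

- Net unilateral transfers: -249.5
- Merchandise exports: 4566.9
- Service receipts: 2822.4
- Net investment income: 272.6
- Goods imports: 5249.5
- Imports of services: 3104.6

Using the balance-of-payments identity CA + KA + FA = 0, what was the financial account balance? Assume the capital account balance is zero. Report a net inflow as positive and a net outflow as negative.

Goods balance = 4566.9 - 5249.5 = -682.6
Services balance = 2822.4 - 3104.6 = -282.2
Trade balance (goods + services) = -682.6 + (-282.2) = -964.8
Net primary income = 272.6
Net secondary income = -249.5
Current account = -964.8 + 272.6 + (-249.5) = -941.7
Financial account = -(-941.7) = 941.7

941.7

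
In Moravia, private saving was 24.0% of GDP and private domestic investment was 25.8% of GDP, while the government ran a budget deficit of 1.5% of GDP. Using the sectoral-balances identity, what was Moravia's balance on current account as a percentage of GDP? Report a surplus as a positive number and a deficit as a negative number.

By the sectoral-balances identity, CA = (S_private - I) + (T - G).
Private balance = 24.0 - 25.8 = -1.8
Government balance (T - G) = -1.5
CA = -1.8 + (-1.5) = -3.3

-3.3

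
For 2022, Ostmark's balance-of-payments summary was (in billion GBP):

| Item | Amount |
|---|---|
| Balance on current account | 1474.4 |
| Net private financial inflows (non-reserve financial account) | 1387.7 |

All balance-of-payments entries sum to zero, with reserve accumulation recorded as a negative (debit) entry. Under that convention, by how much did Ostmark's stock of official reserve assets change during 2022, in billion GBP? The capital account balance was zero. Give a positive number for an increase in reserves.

Official reserve transactions balance = -(1474.4 + 1387.7) = -2862.1
An accumulation of reserves is recorded as a debit (negative entry), so the change in the stock of reserves is the negative of that balance.
Change in official reserves = -(-2862.1) = 2862.1

2862.1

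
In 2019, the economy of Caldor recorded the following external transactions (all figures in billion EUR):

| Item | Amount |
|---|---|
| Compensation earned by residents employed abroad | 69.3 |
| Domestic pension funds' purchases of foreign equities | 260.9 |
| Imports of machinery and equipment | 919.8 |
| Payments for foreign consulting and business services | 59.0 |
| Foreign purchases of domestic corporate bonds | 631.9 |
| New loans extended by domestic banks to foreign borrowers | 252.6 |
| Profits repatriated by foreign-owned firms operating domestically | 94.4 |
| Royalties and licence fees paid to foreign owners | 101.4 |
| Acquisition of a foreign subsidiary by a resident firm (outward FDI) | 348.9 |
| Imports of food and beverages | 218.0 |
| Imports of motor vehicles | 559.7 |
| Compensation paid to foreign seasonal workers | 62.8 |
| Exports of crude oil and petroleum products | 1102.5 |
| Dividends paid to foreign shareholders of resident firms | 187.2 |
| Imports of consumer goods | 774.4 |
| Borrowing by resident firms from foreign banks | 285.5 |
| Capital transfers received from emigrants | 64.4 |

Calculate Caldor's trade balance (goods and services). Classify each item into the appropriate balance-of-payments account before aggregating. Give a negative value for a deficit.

Goods: -774.4 + 1102.5 - 559.7 - 919.8 - 218.0 = -1369.4
Services: -101.4 - 59.0 = -160.4
Trade balance = -1369.4 + (-160.4) = -1529.8
(Excluded from the trade balance — primary income: compensation earned by residents employed abroad 69.3, profits repatriated by foreign-owned firms operating domestically 94.4, compensation paid to foreign seasonal workers 62.8, dividends paid to foreign shareholders of resident firms 187.2; financial account: domestic pension funds' purchases of foreign equities 260.9, foreign purchases of domestic corporate bonds 631.9, new loans extended by domestic banks to foreign borrowers 252.6, acquisition of a foreign subsidiary by a resident firm (outward FDI) 348.9, borrowing by resident firms from foreign banks 285.5; capital account: capital transfers received from emigrants 64.4.)

-1529.8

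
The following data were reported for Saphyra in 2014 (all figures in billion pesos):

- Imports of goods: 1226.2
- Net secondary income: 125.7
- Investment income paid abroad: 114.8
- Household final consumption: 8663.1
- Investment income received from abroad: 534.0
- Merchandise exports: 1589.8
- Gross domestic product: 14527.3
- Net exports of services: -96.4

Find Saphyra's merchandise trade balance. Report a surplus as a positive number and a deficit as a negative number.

Goods balance = 1589.8 - 1226.2 = 363.6

363.6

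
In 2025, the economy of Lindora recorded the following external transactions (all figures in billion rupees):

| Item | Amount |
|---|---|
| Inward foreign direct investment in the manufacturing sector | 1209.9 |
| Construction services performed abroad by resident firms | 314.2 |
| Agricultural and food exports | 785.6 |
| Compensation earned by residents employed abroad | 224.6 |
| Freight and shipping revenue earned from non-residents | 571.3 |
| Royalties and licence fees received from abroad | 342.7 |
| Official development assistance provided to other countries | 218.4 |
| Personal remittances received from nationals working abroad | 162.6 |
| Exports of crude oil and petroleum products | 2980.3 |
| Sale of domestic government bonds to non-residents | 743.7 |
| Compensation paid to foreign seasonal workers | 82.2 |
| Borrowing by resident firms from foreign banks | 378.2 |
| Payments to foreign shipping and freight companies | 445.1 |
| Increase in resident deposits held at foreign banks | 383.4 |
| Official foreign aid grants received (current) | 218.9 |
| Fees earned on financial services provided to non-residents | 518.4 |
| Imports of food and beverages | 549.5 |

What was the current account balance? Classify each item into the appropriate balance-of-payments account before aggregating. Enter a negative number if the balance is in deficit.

Goods: 785.6 - 549.5 + 2980.3 = 3216.4
Services: 518.4 + 314.2 - 445.1 + 342.7 + 571.3 = 1301.5
Primary income: 224.6 - 82.2 = 142.4
Secondary income: 162.6 - 218.4 + 218.9 = 163.1
Current account = 3216.4 + 1301.5 + 142.4 + 163.1 = 4823.4
(Excluded from the current account — financial account: inward foreign direct investment in the manufacturing sector 1209.9, sale of domestic government bonds to non-residents 743.7, borrowing by resident firms from foreign banks 378.2, increase in resident deposits held at foreign banks 383.4.)

4823.4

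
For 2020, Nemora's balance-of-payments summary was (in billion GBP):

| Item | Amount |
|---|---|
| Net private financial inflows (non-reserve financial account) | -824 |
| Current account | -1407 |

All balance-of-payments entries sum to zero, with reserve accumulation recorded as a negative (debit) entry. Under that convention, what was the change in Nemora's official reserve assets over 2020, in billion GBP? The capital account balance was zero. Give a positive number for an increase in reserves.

-2231

Official reserve transactions balance = -((-1407) + (-824)) = 2231
An accumulation of reserves is recorded as a debit (negative entry), so the change in the stock of reserves is the negative of that balance.
Change in official reserves = -(2231) = -2231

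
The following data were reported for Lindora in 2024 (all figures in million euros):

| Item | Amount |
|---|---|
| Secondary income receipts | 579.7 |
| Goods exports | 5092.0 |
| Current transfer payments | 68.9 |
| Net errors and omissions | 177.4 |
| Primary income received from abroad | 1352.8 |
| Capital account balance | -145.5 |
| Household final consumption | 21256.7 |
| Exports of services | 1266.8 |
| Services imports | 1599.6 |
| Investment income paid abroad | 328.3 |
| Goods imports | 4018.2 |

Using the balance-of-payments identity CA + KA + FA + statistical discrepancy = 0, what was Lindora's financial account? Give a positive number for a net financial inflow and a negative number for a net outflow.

Goods balance = 5092.0 - 4018.2 = 1073.8
Services balance = 1266.8 - 1599.6 = -332.8
Trade balance (goods + services) = 1073.8 + (-332.8) = 741.0
Net primary income = 1352.8 - 328.3 = 1024.5
Net secondary income = 579.7 - 68.9 = 510.8
Current account = 741.0 + 1024.5 + 510.8 = 2276.3
Financial account = -(2276.3 + (-145.5) + 177.4) = -2308.2

-2308.2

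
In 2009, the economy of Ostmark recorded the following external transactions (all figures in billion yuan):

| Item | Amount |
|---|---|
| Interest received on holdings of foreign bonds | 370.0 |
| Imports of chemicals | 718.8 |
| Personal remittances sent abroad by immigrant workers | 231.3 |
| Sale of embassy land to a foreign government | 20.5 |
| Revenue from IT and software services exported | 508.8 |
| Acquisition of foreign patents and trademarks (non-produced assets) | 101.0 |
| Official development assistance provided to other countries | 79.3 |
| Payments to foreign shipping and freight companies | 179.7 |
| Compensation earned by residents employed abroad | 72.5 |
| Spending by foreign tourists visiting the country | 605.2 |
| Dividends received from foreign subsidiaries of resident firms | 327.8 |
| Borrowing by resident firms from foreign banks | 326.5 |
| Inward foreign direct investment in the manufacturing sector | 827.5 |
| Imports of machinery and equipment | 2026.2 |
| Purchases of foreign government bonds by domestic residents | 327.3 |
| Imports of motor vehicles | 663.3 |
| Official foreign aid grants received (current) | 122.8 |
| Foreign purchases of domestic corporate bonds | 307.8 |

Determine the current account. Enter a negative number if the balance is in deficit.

-1891.5

Goods: -663.3 - 2026.2 - 718.8 = -3408.3
Services: 508.8 + 605.2 - 179.7 = 934.3
Primary income: 327.8 + 370.0 + 72.5 = 770.3
Secondary income: -79.3 + 122.8 - 231.3 = -187.8
Current account = (-3408.3) + 934.3 + 770.3 + (-187.8) = -1891.5
(Excluded from the current account — capital account: sale of embassy land to a foreign government 20.5, acquisition of foreign patents and trademarks (non-produced assets) 101.0; financial account: borrowing by resident firms from foreign banks 326.5, inward foreign direct investment in the manufacturing sector 827.5, purchases of foreign government bonds by domestic residents 327.3, foreign purchases of domestic corporate bonds 307.8.)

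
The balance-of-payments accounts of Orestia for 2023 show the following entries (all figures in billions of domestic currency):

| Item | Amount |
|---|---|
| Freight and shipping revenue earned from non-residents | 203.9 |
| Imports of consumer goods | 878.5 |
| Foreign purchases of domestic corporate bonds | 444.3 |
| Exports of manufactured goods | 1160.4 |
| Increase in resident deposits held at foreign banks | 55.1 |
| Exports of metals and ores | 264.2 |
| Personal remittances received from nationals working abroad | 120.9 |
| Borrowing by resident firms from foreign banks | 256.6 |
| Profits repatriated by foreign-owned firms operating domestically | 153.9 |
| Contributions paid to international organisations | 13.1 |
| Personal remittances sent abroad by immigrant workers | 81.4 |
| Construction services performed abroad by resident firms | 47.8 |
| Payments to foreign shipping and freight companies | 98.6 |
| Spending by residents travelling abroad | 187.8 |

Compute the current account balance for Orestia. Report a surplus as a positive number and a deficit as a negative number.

Goods: 1160.4 - 878.5 + 264.2 = 546.1
Services: 47.8 - 187.8 + 203.9 - 98.6 = -34.7
Primary income: -153.9
Secondary income: 120.9 - 81.4 - 13.1 = 26.4
Current account = 546.1 + (-34.7) + (-153.9) + 26.4 = 383.9
(Excluded from the current account — financial account: foreign purchases of domestic corporate bonds 444.3, increase in resident deposits held at foreign banks 55.1, borrowing by resident firms from foreign banks 256.6.)

383.9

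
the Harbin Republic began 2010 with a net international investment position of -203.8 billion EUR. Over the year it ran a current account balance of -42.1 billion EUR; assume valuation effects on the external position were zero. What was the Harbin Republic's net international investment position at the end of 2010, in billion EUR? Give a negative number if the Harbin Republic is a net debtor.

-245.9

With no valuation effects, change in NIIP = current account = -42.1
End-of-year NIIP = -203.8 + (-42.1) = -245.9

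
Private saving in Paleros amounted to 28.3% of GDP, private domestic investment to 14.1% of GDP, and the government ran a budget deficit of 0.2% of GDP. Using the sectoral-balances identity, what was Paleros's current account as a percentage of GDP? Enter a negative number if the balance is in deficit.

By the sectoral-balances identity, CA = (S_private - I) + (T - G).
Private balance = 28.3 - 14.1 = 14.2
Government balance (T - G) = -0.2
CA = 14.2 + (-0.2) = 14.0

14.0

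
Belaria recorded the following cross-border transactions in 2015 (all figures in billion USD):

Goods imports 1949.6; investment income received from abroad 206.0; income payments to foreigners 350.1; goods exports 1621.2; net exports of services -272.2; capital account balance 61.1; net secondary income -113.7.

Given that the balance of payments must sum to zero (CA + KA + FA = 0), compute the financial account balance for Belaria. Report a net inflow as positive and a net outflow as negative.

797.3

Goods balance = 1621.2 - 1949.6 = -328.4
Services balance = -272.2
Trade balance (goods + services) = -328.4 + (-272.2) = -600.6
Net primary income = 206.0 - 350.1 = -144.1
Net secondary income = -113.7
Current account = -600.6 + (-144.1) + (-113.7) = -858.4
Financial account = -(-858.4 + 61.1) = 797.3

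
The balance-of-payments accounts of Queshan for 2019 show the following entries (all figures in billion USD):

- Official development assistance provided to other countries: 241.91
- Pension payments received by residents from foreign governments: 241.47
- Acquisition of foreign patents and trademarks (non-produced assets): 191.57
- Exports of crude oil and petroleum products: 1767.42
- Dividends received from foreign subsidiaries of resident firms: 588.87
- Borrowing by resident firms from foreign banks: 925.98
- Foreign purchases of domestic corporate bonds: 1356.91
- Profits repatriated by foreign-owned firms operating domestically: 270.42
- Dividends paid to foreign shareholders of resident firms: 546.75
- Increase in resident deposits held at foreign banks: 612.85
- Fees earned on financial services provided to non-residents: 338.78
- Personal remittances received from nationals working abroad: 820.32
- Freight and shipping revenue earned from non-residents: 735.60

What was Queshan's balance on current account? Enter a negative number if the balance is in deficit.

3433.38

Goods: 1767.42
Services: 735.60 + 338.78 = 1074.38
Primary income: -270.42 - 546.75 + 588.87 = -228.30
Secondary income: -241.91 + 820.32 + 241.47 = 819.88
Current account = 1767.42 + 1074.38 + (-228.30) + 819.88 = 3433.38
(Excluded from the current account — capital account: acquisition of foreign patents and trademarks (non-produced assets) 191.57; financial account: borrowing by resident firms from foreign banks 925.98, foreign purchases of domestic corporate bonds 1356.91, increase in resident deposits held at foreign banks 612.85.)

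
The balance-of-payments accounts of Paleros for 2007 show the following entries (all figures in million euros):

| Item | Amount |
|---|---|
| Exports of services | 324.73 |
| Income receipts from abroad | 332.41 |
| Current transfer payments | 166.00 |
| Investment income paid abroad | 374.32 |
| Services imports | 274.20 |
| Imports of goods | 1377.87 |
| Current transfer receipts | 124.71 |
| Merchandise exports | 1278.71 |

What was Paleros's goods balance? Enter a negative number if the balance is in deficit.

-99.16

Goods balance = 1278.71 - 1377.87 = -99.16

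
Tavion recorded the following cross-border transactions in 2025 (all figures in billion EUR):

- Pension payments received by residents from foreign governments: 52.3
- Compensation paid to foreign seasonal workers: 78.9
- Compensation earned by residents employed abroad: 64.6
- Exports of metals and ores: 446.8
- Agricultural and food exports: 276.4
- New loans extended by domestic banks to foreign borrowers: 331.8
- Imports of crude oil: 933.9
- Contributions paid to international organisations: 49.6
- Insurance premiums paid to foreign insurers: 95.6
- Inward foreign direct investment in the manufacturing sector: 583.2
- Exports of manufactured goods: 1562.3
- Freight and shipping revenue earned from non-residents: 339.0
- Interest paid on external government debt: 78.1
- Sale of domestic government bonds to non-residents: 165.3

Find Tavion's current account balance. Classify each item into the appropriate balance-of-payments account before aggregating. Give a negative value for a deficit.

1505.3

Goods: 446.8 - 933.9 + 276.4 + 1562.3 = 1351.6
Services: -95.6 + 339.0 = 243.4
Primary income: 64.6 - 78.9 - 78.1 = -92.4
Secondary income: -49.6 + 52.3 = 2.7
Current account = 1351.6 + 243.4 + (-92.4) + 2.7 = 1505.3
(Excluded from the current account — financial account: new loans extended by domestic banks to foreign borrowers 331.8, inward foreign direct investment in the manufacturing sector 583.2, sale of domestic government bonds to non-residents 165.3.)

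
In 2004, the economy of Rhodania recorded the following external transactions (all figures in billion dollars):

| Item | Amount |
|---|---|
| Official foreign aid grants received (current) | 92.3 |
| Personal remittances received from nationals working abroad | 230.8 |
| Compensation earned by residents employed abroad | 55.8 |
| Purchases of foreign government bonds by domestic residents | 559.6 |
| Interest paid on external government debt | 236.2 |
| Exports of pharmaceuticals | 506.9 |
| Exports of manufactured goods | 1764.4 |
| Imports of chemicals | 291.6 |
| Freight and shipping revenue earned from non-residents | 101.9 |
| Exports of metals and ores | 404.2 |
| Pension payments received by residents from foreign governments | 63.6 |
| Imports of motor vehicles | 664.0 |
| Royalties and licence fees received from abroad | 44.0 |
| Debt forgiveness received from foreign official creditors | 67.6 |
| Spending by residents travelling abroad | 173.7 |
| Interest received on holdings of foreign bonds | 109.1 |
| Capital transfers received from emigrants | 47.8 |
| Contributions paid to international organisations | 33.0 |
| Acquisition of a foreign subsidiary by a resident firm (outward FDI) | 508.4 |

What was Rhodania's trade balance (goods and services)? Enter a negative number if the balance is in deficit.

1692.1

Goods: 1764.4 - 291.6 - 664.0 + 404.2 + 506.9 = 1719.9
Services: 44.0 + 101.9 - 173.7 = -27.8
Trade balance = 1719.9 + (-27.8) = 1692.1
(Excluded from the trade balance — secondary income: official foreign aid grants received (current) 92.3, personal remittances received from nationals working abroad 230.8, pension payments received by residents from foreign governments 63.6, contributions paid to international organisations 33.0; primary income: compensation earned by residents employed abroad 55.8, interest paid on external government debt 236.2, interest received on holdings of foreign bonds 109.1; financial account: purchases of foreign government bonds by domestic residents 559.6, acquisition of a foreign subsidiary by a resident firm (outward FDI) 508.4; capital account: debt forgiveness received from foreign official creditors 67.6, capital transfers received from emigrants 47.8.)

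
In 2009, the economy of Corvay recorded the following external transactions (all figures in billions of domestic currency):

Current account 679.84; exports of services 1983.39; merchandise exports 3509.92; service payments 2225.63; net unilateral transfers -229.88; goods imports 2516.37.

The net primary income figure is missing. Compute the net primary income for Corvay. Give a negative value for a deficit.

158.41

Current account = goods balance + services balance + net primary income + net secondary income
Sum of the known components = 521.43
Net primary income = CA - (known components) = 679.84 - 521.43 = 158.41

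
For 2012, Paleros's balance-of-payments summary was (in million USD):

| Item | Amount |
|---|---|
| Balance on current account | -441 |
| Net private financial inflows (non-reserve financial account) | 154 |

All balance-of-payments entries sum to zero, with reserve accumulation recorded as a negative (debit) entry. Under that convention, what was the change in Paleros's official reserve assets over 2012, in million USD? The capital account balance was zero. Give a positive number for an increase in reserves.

-287

Official reserve transactions balance = -((-441) + 154) = 287
An accumulation of reserves is recorded as a debit (negative entry), so the change in the stock of reserves is the negative of that balance.
Change in official reserves = -(287) = -287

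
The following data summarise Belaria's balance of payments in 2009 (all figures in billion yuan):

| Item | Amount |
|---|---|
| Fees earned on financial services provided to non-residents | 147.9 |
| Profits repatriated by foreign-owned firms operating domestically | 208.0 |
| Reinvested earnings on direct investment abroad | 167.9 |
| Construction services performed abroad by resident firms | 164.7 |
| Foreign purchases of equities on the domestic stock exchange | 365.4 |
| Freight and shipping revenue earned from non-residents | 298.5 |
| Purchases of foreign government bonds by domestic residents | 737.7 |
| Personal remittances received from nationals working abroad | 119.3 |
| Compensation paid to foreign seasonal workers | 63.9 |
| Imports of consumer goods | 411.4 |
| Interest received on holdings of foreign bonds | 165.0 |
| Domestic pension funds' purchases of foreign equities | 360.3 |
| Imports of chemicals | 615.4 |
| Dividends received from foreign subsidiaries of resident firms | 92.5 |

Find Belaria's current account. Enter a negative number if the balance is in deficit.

Goods: -615.4 - 411.4 = -1026.8
Services: 164.7 + 298.5 + 147.9 = 611.1
Primary income: 92.5 + 165.0 - 63.9 + 167.9 - 208.0 = 153.5
Secondary income: 119.3
Current account = (-1026.8) + 611.1 + 153.5 + 119.3 = -142.9
(Excluded from the current account — financial account: foreign purchases of equities on the domestic stock exchange 365.4, purchases of foreign government bonds by domestic residents 737.7, domestic pension funds' purchases of foreign equities 360.3.)

-142.9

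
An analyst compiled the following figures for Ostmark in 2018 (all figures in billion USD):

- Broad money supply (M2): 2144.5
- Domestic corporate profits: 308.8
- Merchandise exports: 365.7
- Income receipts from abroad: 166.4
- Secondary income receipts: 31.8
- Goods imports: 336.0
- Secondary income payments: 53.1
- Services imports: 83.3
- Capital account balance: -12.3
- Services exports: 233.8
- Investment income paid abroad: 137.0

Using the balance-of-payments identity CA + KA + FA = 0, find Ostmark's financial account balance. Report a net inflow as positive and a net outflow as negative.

-176.0

Goods balance = 365.7 - 336.0 = 29.7
Services balance = 233.8 - 83.3 = 150.5
Trade balance (goods + services) = 29.7 + 150.5 = 180.2
Net primary income = 166.4 - 137.0 = 29.4
Net secondary income = 31.8 - 53.1 = -21.3
Current account = 180.2 + 29.4 + (-21.3) = 188.3
Financial account = -(188.3 + (-12.3)) = -176.0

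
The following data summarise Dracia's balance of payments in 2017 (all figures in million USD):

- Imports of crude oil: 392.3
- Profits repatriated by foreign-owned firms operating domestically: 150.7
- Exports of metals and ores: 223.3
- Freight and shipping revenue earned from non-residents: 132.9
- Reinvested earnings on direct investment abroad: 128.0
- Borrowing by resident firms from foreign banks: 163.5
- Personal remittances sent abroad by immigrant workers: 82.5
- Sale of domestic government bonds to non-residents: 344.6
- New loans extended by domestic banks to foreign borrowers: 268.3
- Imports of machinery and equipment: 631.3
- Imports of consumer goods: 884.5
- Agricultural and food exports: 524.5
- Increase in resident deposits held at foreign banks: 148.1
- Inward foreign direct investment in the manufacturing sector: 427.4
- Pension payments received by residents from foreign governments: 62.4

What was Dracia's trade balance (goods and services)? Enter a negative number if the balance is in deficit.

-1027.4

Goods: -631.3 - 884.5 + 223.3 - 392.3 + 524.5 = -1160.3
Services: 132.9
Trade balance = -1160.3 + 132.9 = -1027.4
(Excluded from the trade balance — primary income: profits repatriated by foreign-owned firms operating domestically 150.7, reinvested earnings on direct investment abroad 128.0; financial account: borrowing by resident firms from foreign banks 163.5, sale of domestic government bonds to non-residents 344.6, new loans extended by domestic banks to foreign borrowers 268.3, increase in resident deposits held at foreign banks 148.1, inward foreign direct investment in the manufacturing sector 427.4; secondary income: personal remittances sent abroad by immigrant workers 82.5, pension payments received by residents from foreign governments 62.4.)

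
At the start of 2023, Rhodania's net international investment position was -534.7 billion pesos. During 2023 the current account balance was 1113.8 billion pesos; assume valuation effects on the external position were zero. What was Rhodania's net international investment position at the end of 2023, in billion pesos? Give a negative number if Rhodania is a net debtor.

579.1

With no valuation effects, change in NIIP = current account = 1113.8
End-of-year NIIP = -534.7 + 1113.8 = 579.1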